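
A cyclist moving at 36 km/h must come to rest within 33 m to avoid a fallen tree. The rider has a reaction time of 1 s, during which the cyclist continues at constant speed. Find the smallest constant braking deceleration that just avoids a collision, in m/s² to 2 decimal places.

Required deceleration ≈ 2.17 m/s²

36 km/h ÷ 3.6 = 10.0000 m/s.
Distance covered during reaction = 10.0000 × 1 = 10.000 m.
Distance available for braking: 33 − 10.000 = 23.000 m.
v² = 2a·d ⇒ a = v²/(2d) = 10.0000² / (2 × 23.000) = 100.000 / 46.000 = 2.1739 m/s².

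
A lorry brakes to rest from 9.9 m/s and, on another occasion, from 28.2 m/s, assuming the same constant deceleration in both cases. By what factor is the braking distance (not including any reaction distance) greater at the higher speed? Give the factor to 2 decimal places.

Factor ≈ 8.11

Braking distance d = v²/(2a), so with a fixed, d ∝ v².
Factor = (28.2/9.9)² = 2.8485² = 8.1140.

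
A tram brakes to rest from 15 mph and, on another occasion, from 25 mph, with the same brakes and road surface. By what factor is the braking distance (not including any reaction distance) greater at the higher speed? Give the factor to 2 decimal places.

Factor ≈ 2.78

Braking distance d = v²/(2a), so with a fixed, d ∝ v².
Factor = (25/15)² = 1.6667² = 2.7779.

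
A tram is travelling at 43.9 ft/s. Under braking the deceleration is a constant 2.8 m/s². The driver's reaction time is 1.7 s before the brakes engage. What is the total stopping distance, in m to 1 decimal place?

Total stopping distance ≈ 54.7 m

43.9 ft/s × 0.3048 = 13.3807 m/s.
Reaction distance = v·t_r = 13.3807 × 1.7 = 22.747 m.
Braking distance = v²/(2a) = 13.3807² / (2 × 2.800) = 179.043 / 5.600 = 31.972 m.
Total = 22.747 + 31.972 = 54.719 m.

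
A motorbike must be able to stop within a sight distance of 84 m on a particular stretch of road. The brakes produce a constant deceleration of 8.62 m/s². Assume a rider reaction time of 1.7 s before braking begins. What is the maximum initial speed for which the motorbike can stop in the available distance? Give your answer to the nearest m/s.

Stopping distance: v·t_r + v²/(2a) = 84 with t_r = 1.7 s and a = 8.620 m/s².
So v² + 29.308 v − 1448.16 = 0.
Positive root: v = −a·t_r + √((a·t_r)² + 2a·d) = −14.654 + √(214.740 + 1448.16) = 26.1247 m/s.

Maximum speed ≈ 26 m/s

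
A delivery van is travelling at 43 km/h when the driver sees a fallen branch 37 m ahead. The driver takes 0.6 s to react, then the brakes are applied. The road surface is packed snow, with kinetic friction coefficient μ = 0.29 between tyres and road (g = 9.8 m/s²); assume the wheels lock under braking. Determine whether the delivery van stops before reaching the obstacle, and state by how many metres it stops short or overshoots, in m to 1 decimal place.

43 km/h ÷ 3.6 = 11.9444 m/s.
a = μg = 0.29 × 9.8 = 2.842 m/s².
Reaction distance = 11.9444 × 0.6 = 7.167 m.
Braking distance = v²/(2a) = 142.669 / 5.684 = 25.100 m.
Total stopping distance = 7.167 + 25.100 = 32.267 m, vs 37 m available — it stops with 37 − 32.267 = 4.733 m to spare.

Yes — it stops 4.7 m short of the obstacle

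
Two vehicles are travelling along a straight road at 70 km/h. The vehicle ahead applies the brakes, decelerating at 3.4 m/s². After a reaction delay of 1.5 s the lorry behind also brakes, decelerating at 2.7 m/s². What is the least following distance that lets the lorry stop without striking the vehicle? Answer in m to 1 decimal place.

70 km/h ÷ 3.6 = 19.4444 m/s.
Leader travels v²/(2a_L) = 378.085 / 6.800 = 55.601 m before stopping.
Follower covers v·t_r = 19.4444 × 1.5 = 29.167 m while reacting, then v²/(2a_F) = 378.085 / 5.400 = 70.016 m while braking, for a total of 29.167 + 70.016 = 99.183 m.
Since a_F ≤ a_L and the follower starts braking later, the follower is never slower than the leader, so the closest approach is when both have stopped.
Minimum gap = 99.183 − 55.601 = 43.582 m.

Minimum gap ≈ 43.6 m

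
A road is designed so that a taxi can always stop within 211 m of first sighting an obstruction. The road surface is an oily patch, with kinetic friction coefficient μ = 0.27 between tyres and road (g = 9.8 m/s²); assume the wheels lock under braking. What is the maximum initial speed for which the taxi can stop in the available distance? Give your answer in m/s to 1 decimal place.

a = μg = 0.27 × 9.8 = 2.646 m/s².
v²/(2a) = d ⇒ v = √(2 × 2.646 × 211) = √1116.61 = 33.4157 m/s.

Maximum speed ≈ 33.4 m/s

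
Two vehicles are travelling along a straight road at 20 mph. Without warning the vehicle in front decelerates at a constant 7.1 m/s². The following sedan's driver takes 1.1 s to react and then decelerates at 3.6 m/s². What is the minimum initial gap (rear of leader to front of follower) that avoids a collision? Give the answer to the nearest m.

Minimum gap ≈ 15 m

20 mph × 0.44704 = 8.9408 m/s.
Leader travels v²/(2a_L) = 79.938 / 14.200 = 5.629 m before stopping.
Follower covers v·t_r = 8.9408 × 1.1 = 9.835 m while reacting, then v²/(2a_F) = 79.938 / 7.200 = 11.103 m while braking, for a total of 9.835 + 11.103 = 20.938 m.
Since a_F ≤ a_L and the follower starts braking later, the follower is never slower than the leader, so the closest approach is when both have stopped.
Minimum gap = 20.938 − 5.629 = 15.309 m.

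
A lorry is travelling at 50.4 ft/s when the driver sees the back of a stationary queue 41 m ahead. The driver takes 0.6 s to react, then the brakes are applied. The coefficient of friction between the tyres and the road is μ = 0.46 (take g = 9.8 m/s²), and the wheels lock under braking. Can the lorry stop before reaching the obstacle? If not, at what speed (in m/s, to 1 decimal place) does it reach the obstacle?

Yes — it stops about 5.6 m short of the obstacle, so it never reaches it

50.4 ft/s × 0.3048 = 15.3619 m/s.
a = μg = 0.46 × 9.8 = 4.508 m/s².
Reaction distance = 15.3619 × 0.6 = 9.217 m.
Braking distance = v²/(2a) = 235.988 / 9.016 = 26.174 m.
Total stopping distance = 9.217 + 26.174 = 35.391 m, vs 41 m available — it stops with 41 − 35.391 = 5.609 m to spare.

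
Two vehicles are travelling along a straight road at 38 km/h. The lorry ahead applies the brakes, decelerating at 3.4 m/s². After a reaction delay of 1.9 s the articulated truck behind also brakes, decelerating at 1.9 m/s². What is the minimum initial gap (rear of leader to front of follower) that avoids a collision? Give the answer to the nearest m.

38 km/h ÷ 3.6 = 10.5556 m/s.
Leader travels v²/(2a_L) = 111.421 / 6.800 = 16.385 m before stopping.
Follower covers v·t_r = 10.5556 × 1.9 = 20.056 m while reacting, then v²/(2a_F) = 111.421 / 3.800 = 29.321 m while braking, for a total of 20.056 + 29.321 = 49.377 m.
Since a_F ≤ a_L and the follower starts braking later, the follower is never slower than the leader, so the closest approach is when both have stopped.
Minimum gap = 49.377 − 16.385 = 32.992 m.

Minimum gap ≈ 33 m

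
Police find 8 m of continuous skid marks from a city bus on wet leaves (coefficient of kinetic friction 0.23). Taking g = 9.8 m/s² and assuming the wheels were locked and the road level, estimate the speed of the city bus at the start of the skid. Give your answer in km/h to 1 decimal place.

Deceleration a = μg = 0.23 × 9.8 = 2.254 m/s².
v = √(2a·d) = √(2 × 2.254 × 8) = √36.064 = 6.0053 m/s.
= 6.0053 × 3.6 = 21.619 km/h.

Initial speed ≈ 21.6 km/h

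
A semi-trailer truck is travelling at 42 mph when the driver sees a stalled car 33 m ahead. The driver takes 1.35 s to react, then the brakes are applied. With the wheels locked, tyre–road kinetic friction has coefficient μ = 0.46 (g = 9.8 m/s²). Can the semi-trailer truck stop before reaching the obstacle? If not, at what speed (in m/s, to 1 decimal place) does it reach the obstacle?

No — it strikes the obstacle at 16.8 m/s

42 mph × 0.44704 = 18.7757 m/s.
a = μg = 0.46 × 9.8 = 4.508 m/s².
Reaction distance = 18.7757 × 1.35 = 25.347 m.
Braking distance needed to stop: v²/(2a) = 352.527 / 9.016 = 39.100 m, so total needed = 25.347 + 39.100 = 64.447 m > 33 m — it cannot stop.
Distance remaining when braking begins: 33 − 25.347 = 7.653 m.
v² = v₀² − 2a·d = 352.527 − 2 × 4.508 × 7.653 = 283.528 m²/s².
v = √283.528 = 16.838 m/s.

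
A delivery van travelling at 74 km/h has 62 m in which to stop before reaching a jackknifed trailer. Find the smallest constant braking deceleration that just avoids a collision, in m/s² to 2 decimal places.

74 km/h ÷ 3.6 = 20.5556 m/s.
v² = 2a·d ⇒ a = v²/(2d) = 20.5556² / (2 × 62.000) = 422.533 / 124.000 = 3.4075 m/s².

Required deceleration ≈ 3.41 m/s²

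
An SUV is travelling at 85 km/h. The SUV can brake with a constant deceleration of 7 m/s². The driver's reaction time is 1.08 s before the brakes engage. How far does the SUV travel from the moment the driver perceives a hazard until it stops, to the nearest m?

Total stopping distance ≈ 65 m

85 km/h ÷ 3.6 = 23.6111 m/s.
Reaction distance = v·t_r = 23.6111 × 1.08 = 25.500 m.
Braking distance = v²/(2a) = 23.6111² / (2 × 7.000) = 557.484 / 14.000 = 39.820 m.
Total = 25.500 + 39.820 = 65.320 m.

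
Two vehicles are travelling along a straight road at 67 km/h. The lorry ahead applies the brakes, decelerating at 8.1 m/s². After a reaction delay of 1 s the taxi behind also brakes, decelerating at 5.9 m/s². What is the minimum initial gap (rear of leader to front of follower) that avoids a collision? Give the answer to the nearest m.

67 km/h ÷ 3.6 = 18.6111 m/s.
Leader travels v²/(2a_L) = 346.373 / 16.200 = 21.381 m before stopping.
Follower covers v·t_r = 18.6111 × 1 = 18.611 m while reacting, then v²/(2a_F) = 346.373 / 11.800 = 29.354 m while braking, for a total of 18.611 + 29.354 = 47.965 m.
Since a_F ≤ a_L and the follower starts braking later, the follower is never slower than the leader, so the closest approach is when both have stopped.
Minimum gap = 47.965 − 21.381 = 26.584 m.

Minimum gap ≈ 27 m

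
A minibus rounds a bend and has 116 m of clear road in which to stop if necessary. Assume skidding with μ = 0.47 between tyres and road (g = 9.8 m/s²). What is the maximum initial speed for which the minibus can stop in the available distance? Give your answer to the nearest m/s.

Maximum speed ≈ 33 m/s

a = μg = 0.47 × 9.8 = 4.606 m/s².
v²/(2a) = d ⇒ v = √(2 × 4.606 × 116) = √1068.59 = 32.6893 m/s.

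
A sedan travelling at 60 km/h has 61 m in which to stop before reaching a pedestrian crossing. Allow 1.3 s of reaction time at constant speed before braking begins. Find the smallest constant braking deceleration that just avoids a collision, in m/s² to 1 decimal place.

60 km/h ÷ 3.6 = 16.6667 m/s.
Distance covered during reaction = 16.6667 × 1.3 = 21.667 m.
Distance available for braking: 61 − 21.667 = 39.333 m.
v² = 2a·d ⇒ a = v²/(2d) = 16.6667² / (2 × 39.333) = 277.779 / 78.666 = 3.5311 m/s².

Required deceleration ≈ 3.5 m/s²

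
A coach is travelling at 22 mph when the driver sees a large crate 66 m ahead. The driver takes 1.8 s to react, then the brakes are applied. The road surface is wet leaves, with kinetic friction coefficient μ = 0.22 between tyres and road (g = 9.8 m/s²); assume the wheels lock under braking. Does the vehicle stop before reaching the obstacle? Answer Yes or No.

22 mph × 0.44704 = 9.8349 m/s.
a = μg = 0.22 × 9.8 = 2.156 m/s².
Reaction distance = 9.8349 × 1.8 = 17.703 m.
Braking distance = v²/(2a) = 96.725 / 4.312 = 22.432 m.
Total stopping distance = 17.703 + 22.432 = 40.135 m, vs 66 m available — it stops with 66 − 40.135 = 25.865 m to spare.

Yes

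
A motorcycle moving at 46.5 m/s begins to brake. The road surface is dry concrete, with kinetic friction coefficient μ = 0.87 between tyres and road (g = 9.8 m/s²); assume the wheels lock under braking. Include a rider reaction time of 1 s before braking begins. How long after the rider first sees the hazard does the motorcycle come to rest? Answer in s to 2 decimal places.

a = μg = 0.87 × 9.8 = 8.526 m/s².
Braking time = v/a = 46.5000 / 8.526 = 5.454 s.
Total = 1 + 5.454 = 6.454 s.

Total time ≈ 6.45 s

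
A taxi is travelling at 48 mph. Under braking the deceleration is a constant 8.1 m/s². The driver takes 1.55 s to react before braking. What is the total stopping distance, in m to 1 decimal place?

Total stopping distance ≈ 61.7 m

48 mph × 0.44704 = 21.4579 m/s.
Reaction distance = v·t_r = 21.4579 × 1.55 = 33.260 m.
Braking distance = v²/(2a) = 21.4579² / (2 × 8.100) = 460.441 / 16.200 = 28.422 m.
Total = 33.260 + 28.422 = 61.682 m.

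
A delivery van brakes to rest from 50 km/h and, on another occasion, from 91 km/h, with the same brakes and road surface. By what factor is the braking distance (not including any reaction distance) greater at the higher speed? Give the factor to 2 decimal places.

Factor ≈ 3.31

Braking distance d = v²/(2a), so with a fixed, d ∝ v².
Factor = (91/50)² = 1.8200² = 3.3124.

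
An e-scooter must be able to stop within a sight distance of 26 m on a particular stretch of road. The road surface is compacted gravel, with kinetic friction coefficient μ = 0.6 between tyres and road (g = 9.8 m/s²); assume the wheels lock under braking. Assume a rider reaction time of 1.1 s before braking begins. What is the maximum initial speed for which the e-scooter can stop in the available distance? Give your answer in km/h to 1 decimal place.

Maximum speed ≈ 43.8 km/h

a = μg = 0.6 × 9.8 = 5.880 m/s².
Stopping distance: v·t_r + v²/(2a) = 26 with t_r = 1.1 s and a = 5.880 m/s².
So v² + 12.936 v − 305.76 = 0.
Positive root: v = −a·t_r + √((a·t_r)² + 2a·d) = −6.468 + √(41.835 + 305.76) = 12.1759 m/s.
12.1759 m/s × 3.6 = 43.833 km/h.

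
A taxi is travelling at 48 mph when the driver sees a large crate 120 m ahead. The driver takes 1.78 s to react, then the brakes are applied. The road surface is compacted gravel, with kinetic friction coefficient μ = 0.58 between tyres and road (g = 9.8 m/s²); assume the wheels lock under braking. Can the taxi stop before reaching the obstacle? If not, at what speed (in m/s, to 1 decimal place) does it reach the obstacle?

Yes — it stops about 41.3 m short of the obstacle, so it never reaches it

48 mph × 0.44704 = 21.4579 m/s.
a = μg = 0.58 × 9.8 = 5.684 m/s².
Reaction distance = 21.4579 × 1.78 = 38.195 m.
Braking distance = v²/(2a) = 460.441 / 11.368 = 40.503 m.
Total stopping distance = 38.195 + 40.503 = 78.698 m, vs 120 m available — it stops with 120 − 78.698 = 41.302 m to spare.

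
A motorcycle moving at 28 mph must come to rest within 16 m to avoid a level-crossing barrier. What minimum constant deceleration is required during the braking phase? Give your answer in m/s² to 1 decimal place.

28 mph × 0.44704 = 12.5171 m/s.
v² = 2a·d ⇒ a = v²/(2d) = 12.5171² / (2 × 16.000) = 156.678 / 32.000 = 4.8962 m/s².

Required deceleration ≈ 4.9 m/s²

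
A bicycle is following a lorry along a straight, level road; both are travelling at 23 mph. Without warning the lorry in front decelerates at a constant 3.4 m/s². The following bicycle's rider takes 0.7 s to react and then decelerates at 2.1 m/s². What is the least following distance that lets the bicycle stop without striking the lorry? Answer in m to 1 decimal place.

Minimum gap ≈ 16.8 m

23 mph × 0.44704 = 10.2819 m/s.
Leader travels v²/(2a_L) = 105.717 / 6.800 = 15.547 m before stopping.
Follower covers v·t_r = 10.2819 × 0.7 = 7.197 m while reacting, then v²/(2a_F) = 105.717 / 4.200 = 25.171 m while braking, for a total of 7.197 + 25.171 = 32.368 m.
Since a_F ≤ a_L and the follower starts braking later, the follower is never slower than the leader, so the closest approach is when both have stopped.
Minimum gap = 32.368 − 15.547 = 16.821 m.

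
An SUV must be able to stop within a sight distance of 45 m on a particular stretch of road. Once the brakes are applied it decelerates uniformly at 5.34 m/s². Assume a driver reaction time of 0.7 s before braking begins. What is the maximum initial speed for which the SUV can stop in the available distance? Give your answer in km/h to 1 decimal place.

Stopping distance: v·t_r + v²/(2a) = 45 with t_r = 0.7 s and a = 5.340 m/s².
So v² + 7.476 v − 480.60 = 0.
Positive root: v = −a·t_r + √((a·t_r)² + 2a·d) = −3.738 + √(13.973 + 480.60) = 18.5010 m/s.
18.5010 m/s × 3.6 = 66.604 km/h.

Maximum speed ≈ 66.6 km/h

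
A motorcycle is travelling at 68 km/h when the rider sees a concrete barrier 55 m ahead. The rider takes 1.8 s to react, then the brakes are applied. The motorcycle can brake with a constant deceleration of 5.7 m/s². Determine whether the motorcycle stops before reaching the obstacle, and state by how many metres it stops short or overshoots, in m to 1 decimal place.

68 km/h ÷ 3.6 = 18.8889 m/s.
Reaction distance = 18.8889 × 1.8 = 34.000 m.
Braking distance = v²/(2a) = 356.791 / 11.400 = 31.297 m.
Total stopping distance = 34.000 + 31.297 = 65.297 m, vs 55 m available — it cannot stop in time and overshoots by 65.297 − 55 = 10.297 m.

No — it overshoots by 10.3 m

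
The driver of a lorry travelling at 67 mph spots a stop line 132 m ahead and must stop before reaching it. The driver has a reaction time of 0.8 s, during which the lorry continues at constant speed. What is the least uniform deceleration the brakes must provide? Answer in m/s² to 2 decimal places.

Required deceleration ≈ 4.15 m/s²

67 mph × 0.44704 = 29.9517 m/s.
Distance covered during reaction = 29.9517 × 0.8 = 23.961 m.
Distance available for braking: 132 − 23.961 = 108.039 m.
v² = 2a·d ⇒ a = v²/(2d) = 29.9517² / (2 × 108.039) = 897.104 / 216.078 = 4.1518 m/s².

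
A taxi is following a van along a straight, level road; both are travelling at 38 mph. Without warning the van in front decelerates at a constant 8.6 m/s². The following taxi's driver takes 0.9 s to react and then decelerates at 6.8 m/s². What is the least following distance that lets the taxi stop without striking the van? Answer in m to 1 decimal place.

38 mph × 0.44704 = 16.9875 m/s.
Leader travels v²/(2a_L) = 288.575 / 17.200 = 16.778 m before stopping.
Follower covers v·t_r = 16.9875 × 0.9 = 15.289 m while reacting, then v²/(2a_F) = 288.575 / 13.600 = 21.219 m while braking, for a total of 15.289 + 21.219 = 36.508 m.
Since a_F ≤ a_L and the follower starts braking later, the follower is never slower than the leader, so the closest approach is when both have stopped.
Minimum gap = 36.508 − 16.778 = 19.730 m.

Minimum gap ≈ 19.7 m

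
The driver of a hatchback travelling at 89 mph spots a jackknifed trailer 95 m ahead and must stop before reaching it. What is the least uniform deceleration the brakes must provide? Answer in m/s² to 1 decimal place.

Required deceleration ≈ 8.3 m/s²

89 mph × 0.44704 = 39.7866 m/s.
v² = 2a·d ⇒ a = v²/(2d) = 39.7866² / (2 × 95.000) = 1582.974 / 190.000 = 8.3314 m/s².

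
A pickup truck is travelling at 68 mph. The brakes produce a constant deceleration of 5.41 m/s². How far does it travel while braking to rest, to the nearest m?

Braking distance ≈ 85 m

68 mph × 0.44704 = 30.3987 m/s.
Braking distance = v²/(2a) = 30.3987² / (2 × 5.410) = 924.081 / 10.820 = 85.405 m.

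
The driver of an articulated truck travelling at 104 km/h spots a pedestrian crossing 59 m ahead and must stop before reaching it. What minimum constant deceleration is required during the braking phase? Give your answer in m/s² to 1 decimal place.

104 km/h ÷ 3.6 = 28.8889 m/s.
v² = 2a·d ⇒ a = v²/(2d) = 28.8889² / (2 × 59.000) = 834.569 / 118.000 = 7.0726 m/s².

Required deceleration ≈ 7.1 m/s²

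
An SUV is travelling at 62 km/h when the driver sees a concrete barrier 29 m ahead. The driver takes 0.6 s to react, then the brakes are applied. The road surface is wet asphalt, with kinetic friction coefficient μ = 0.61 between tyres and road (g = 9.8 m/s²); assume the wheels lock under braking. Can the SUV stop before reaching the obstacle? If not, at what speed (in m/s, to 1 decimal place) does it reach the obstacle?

No — it strikes the obstacle at 8.6 m/s

62 km/h ÷ 3.6 = 17.2222 m/s.
a = μg = 0.61 × 9.8 = 5.978 m/s².
Reaction distance = 17.2222 × 0.6 = 10.333 m.
Braking distance needed to stop: v²/(2a) = 296.604 / 11.956 = 24.808 m, so total needed = 10.333 + 24.808 = 35.141 m > 29 m — it cannot stop.
Distance remaining when braking begins: 29 − 10.333 = 18.667 m.
v² = v₀² − 2a·d = 296.604 − 2 × 5.978 × 18.667 = 73.421 m²/s².
v = √73.421 = 8.569 m/s.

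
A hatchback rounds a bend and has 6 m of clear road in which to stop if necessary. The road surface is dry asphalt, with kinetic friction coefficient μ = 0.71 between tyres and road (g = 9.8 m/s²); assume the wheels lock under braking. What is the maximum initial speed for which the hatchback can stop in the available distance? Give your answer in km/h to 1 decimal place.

a = μg = 0.71 × 9.8 = 6.958 m/s².
v²/(2a) = d ⇒ v = √(2 × 6.958 × 6) = √83.50 = 9.1378 m/s.
9.1378 m/s × 3.6 = 32.896 km/h.

Maximum speed ≈ 32.9 km/h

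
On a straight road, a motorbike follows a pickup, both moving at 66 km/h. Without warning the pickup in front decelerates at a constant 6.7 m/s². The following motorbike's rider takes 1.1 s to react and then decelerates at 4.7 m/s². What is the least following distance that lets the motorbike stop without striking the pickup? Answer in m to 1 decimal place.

Minimum gap ≈ 30.8 m

66 km/h ÷ 3.6 = 18.3333 m/s.
Leader travels v²/(2a_L) = 336.110 / 13.400 = 25.083 m before stopping.
Follower covers v·t_r = 18.3333 × 1.1 = 20.167 m while reacting, then v²/(2a_F) = 336.110 / 9.400 = 35.756 m while braking, for a total of 20.167 + 35.756 = 55.923 m.
Since a_F ≤ a_L and the follower starts braking later, the follower is never slower than the leader, so the closest approach is when both have stopped.
Minimum gap = 55.923 − 25.083 = 30.840 m.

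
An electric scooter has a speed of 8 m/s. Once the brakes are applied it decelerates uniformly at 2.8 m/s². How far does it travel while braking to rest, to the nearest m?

Braking distance = v²/(2a) = 8.0000² / (2 × 2.800) = 64.000 / 5.600 = 11.429 m.

Braking distance ≈ 11 m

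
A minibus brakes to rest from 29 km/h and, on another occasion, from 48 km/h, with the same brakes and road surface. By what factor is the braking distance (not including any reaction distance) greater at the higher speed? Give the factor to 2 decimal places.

Factor ≈ 2.74

Braking distance d = v²/(2a), so with a fixed, d ∝ v².
Factor = (48/29)² = 1.6552² = 2.7397.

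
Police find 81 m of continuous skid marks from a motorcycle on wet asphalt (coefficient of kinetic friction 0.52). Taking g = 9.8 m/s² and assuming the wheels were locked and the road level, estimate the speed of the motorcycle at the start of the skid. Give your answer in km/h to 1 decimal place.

Initial speed ≈ 103.4 km/h

Deceleration a = μg = 0.52 × 9.8 = 5.096 m/s².
v = √(2a·d) = √(2 × 5.096 × 81) = √825.552 = 28.7324 m/s.
= 28.7324 × 3.6 = 103.437 km/h.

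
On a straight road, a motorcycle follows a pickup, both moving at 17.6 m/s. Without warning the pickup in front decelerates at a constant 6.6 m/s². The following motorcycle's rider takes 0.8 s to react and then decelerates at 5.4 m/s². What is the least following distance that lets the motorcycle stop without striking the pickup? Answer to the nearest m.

Leader travels v²/(2a_L) = 309.760 / 13.200 = 23.467 m before stopping.
Follower covers v·t_r = 17.6000 × 0.8 = 14.080 m while reacting, then v²/(2a_F) = 309.760 / 10.800 = 28.681 m while braking, for a total of 14.080 + 28.681 = 42.761 m.
Since a_F ≤ a_L and the follower starts braking later, the follower is never slower than the leader, so the closest approach is when both have stopped.
Minimum gap = 42.761 − 23.467 = 19.294 m.

Minimum gap ≈ 19 m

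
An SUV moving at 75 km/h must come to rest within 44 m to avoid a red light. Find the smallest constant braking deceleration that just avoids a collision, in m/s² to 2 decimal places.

75 km/h ÷ 3.6 = 20.8333 m/s.
v² = 2a·d ⇒ a = v²/(2d) = 20.8333² / (2 × 44.000) = 434.026 / 88.000 = 4.9321 m/s².

Required deceleration ≈ 4.93 m/s²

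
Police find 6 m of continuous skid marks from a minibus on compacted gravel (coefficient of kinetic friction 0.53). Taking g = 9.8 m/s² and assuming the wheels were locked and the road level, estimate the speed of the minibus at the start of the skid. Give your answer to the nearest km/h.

Initial speed ≈ 28 km/h

Deceleration a = μg = 0.53 × 9.8 = 5.194 m/s².
v = √(2a·d) = √(2 × 5.194 × 6) = √62.328 = 7.8948 m/s.
= 7.8948 × 3.6 = 28.421 km/h.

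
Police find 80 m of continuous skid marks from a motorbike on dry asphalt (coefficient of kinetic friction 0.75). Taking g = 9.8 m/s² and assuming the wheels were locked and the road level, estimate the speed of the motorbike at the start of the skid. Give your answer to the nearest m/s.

Initial speed ≈ 34 m/s

Deceleration a = μg = 0.75 × 9.8 = 7.350 m/s².
v = √(2a·d) = √(2 × 7.350 × 80) = √1176.000 = 34.2929 m/s.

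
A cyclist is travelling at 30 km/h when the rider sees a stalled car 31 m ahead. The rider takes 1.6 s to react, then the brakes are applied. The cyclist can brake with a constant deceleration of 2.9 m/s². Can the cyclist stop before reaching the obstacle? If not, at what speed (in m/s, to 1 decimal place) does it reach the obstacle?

30 km/h ÷ 3.6 = 8.3333 m/s.
Reaction distance = 8.3333 × 1.6 = 13.333 m.
Braking distance = v²/(2a) = 69.444 / 5.800 = 11.973 m.
Total stopping distance = 13.333 + 11.973 = 25.306 m, vs 31 m available — it stops with 31 − 25.306 = 5.694 m to spare.

Yes — it stops about 5.7 m short of the obstacle, so it never reaches it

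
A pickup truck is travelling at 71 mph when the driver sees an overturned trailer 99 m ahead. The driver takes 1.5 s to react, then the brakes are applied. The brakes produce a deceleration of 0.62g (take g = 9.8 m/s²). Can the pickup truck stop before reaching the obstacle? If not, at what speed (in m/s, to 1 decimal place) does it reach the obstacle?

71 mph × 0.44704 = 31.7398 m/s.
a = 0.62 × 9.8 = 6.076 m/s².
Reaction distance = 31.7398 × 1.5 = 47.610 m.
Braking distance needed to stop: v²/(2a) = 1007.415 / 12.152 = 82.901 m, so total needed = 47.610 + 82.901 = 130.511 m > 99 m — it cannot stop.
Distance remaining when braking begins: 99 − 47.610 = 51.390 m.
v² = v₀² − 2a·d = 1007.415 − 2 × 6.076 × 51.390 = 382.924 m²/s².
v = √382.924 = 19.568 m/s.

No — it strikes the obstacle at 19.6 m/s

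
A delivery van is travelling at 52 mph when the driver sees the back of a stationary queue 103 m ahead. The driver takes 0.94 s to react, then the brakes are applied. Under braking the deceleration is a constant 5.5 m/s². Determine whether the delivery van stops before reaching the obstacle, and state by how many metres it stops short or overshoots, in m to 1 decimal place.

Yes — it stops 32.0 m short of the obstacle

52 mph × 0.44704 = 23.2461 m/s.
Reaction distance = 23.2461 × 0.94 = 21.851 m.
Braking distance = v²/(2a) = 540.381 / 11.000 = 49.126 m.
Total stopping distance = 21.851 + 49.126 = 70.977 m, vs 103 m available — it stops with 103 − 70.977 = 32.023 m to spare.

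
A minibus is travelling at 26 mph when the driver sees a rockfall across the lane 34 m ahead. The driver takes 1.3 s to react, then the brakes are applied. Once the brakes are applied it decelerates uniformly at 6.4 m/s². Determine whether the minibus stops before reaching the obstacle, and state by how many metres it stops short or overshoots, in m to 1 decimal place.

26 mph × 0.44704 = 11.6230 m/s.
Reaction distance = 11.6230 × 1.3 = 15.110 m.
Braking distance = v²/(2a) = 135.094 / 12.800 = 10.554 m.
Total stopping distance = 15.110 + 10.554 = 25.664 m, vs 34 m available — it stops with 34 − 25.664 = 8.336 m to spare.

Yes — it stops 8.3 m short of the obstacle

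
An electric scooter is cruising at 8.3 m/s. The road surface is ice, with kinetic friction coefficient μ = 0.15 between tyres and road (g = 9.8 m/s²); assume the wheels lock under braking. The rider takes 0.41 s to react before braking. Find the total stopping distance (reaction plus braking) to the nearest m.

Total stopping distance ≈ 27 m

a = μg = 0.15 × 9.8 = 1.470 m/s².
Reaction distance = v·t_r = 8.3000 × 0.41 = 3.403 m.
Braking distance = v²/(2a) = 8.3000² / (2 × 1.470) = 68.890 / 2.940 = 23.432 m.
Total = 3.403 + 23.432 = 26.835 m.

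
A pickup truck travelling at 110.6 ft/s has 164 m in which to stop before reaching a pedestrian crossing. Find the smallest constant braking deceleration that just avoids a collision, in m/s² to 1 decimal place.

Required deceleration ≈ 3.5 m/s²

110.6 ft/s × 0.3048 = 33.7109 m/s.
v² = 2a·d ⇒ a = v²/(2d) = 33.7109² / (2 × 164.000) = 1136.425 / 328.000 = 3.4647 m/s².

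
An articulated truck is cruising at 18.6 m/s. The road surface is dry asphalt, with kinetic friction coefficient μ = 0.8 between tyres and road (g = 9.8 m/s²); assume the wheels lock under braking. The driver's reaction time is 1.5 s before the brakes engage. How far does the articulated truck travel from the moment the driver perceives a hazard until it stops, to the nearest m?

a = μg = 0.8 × 9.8 = 7.840 m/s².
Reaction distance = v·t_r = 18.6000 × 1.5 = 27.900 m.
Braking distance = v²/(2a) = 18.6000² / (2 × 7.840) = 345.960 / 15.680 = 22.064 m.
Total = 27.900 + 22.064 = 49.964 m.

Total stopping distance ≈ 50 m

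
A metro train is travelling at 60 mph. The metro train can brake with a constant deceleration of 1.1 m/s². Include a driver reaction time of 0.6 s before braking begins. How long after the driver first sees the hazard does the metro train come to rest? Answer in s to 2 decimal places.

60 mph × 0.44704 = 26.8224 m/s.
Braking time = v/a = 26.8224 / 1.100 = 24.384 s.
Total = 0.6 + 24.384 = 24.984 s.

Total time ≈ 24.98 s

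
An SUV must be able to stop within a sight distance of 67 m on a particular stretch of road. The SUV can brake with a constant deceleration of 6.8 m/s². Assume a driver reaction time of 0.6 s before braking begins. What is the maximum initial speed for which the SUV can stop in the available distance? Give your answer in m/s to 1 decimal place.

Stopping distance: v·t_r + v²/(2a) = 67 with t_r = 0.6 s and a = 6.800 m/s².
So v² + 8.160 v − 911.20 = 0.
Positive root: v = −a·t_r + √((a·t_r)² + 2a·d) = −4.080 + √(16.646 + 911.20) = 26.3806 m/s.

Maximum speed ≈ 26.4 m/s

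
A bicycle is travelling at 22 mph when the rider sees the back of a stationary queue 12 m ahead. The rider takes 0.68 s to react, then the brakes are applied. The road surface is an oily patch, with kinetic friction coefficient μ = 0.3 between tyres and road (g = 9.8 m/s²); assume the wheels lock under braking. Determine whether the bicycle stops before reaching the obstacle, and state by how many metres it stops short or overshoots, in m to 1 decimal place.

No — it overshoots by 11.1 m

22 mph × 0.44704 = 9.8349 m/s.
a = μg = 0.3 × 9.8 = 2.940 m/s².
Reaction distance = 9.8349 × 0.68 = 6.688 m.
Braking distance = v²/(2a) = 96.725 / 5.880 = 16.450 m.
Total stopping distance = 6.688 + 16.450 = 23.138 m, vs 12 m available — it cannot stop in time and overshoots by 23.138 − 12 = 11.138 m.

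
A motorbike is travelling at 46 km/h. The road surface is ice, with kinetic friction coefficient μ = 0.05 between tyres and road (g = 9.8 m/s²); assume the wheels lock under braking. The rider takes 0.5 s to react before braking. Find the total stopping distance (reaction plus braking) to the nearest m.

46 km/h ÷ 3.6 = 12.7778 m/s.
a = μg = 0.05 × 9.8 = 0.490 m/s².
Reaction distance = v·t_r = 12.7778 × 0.5 = 6.389 m.
Braking distance = v²/(2a) = 12.7778² / (2 × 0.490) = 163.272 / 0.980 = 166.604 m.
Total = 6.389 + 166.604 = 172.993 m.

Total stopping distance ≈ 173 m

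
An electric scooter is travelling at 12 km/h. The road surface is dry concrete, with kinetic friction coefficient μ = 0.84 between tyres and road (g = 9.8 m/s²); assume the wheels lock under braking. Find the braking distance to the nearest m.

12 km/h ÷ 3.6 = 3.3333 m/s.
a = μg = 0.84 × 9.8 = 8.232 m/s².
Braking distance = v²/(2a) = 3.3333² / (2 × 8.232) = 11.111 / 16.464 = 0.675 m.

Braking distance ≈ 1 m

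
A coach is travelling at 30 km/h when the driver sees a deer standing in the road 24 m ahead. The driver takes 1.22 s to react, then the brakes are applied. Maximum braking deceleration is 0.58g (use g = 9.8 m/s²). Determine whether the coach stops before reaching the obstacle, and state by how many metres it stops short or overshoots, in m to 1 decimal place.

30 km/h ÷ 3.6 = 8.3333 m/s.
a = 0.58 × 9.8 = 5.684 m/s².
Reaction distance = 8.3333 × 1.22 = 10.167 m.
Braking distance = v²/(2a) = 69.444 / 11.368 = 6.109 m.
Total stopping distance = 10.167 + 6.109 = 16.276 m, vs 24 m available — it stops with 24 − 16.276 = 7.724 m to spare.

Yes — it stops 7.7 m short of the obstacle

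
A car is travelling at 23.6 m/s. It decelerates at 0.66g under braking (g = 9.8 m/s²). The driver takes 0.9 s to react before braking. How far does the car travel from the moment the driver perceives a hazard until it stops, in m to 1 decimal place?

a = 0.66 × 9.8 = 6.468 m/s².
Reaction distance = v·t_r = 23.6000 × 0.9 = 21.240 m.
Braking distance = v²/(2a) = 23.6000² / (2 × 6.468) = 556.960 / 12.936 = 43.055 m.
Total = 21.240 + 43.055 = 64.295 m.

Total stopping distance ≈ 64.3 m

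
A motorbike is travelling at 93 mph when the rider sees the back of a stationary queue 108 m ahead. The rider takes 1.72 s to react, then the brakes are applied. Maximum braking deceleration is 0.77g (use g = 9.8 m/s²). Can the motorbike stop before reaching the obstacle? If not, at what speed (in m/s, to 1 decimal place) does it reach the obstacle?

93 mph × 0.44704 = 41.5747 m/s.
a = 0.77 × 9.8 = 7.546 m/s².
Reaction distance = 41.5747 × 1.72 = 71.508 m.
Braking distance needed to stop: v²/(2a) = 1728.456 / 15.092 = 114.528 m, so total needed = 71.508 + 114.528 = 186.036 m > 108 m — it cannot stop.
Distance remaining when braking begins: 108 − 71.508 = 36.492 m.
v² = v₀² − 2a·d = 1728.456 − 2 × 7.546 × 36.492 = 1177.719 m²/s².
v = √1177.719 = 34.318 m/s.

No — it strikes the obstacle at 34.3 m/s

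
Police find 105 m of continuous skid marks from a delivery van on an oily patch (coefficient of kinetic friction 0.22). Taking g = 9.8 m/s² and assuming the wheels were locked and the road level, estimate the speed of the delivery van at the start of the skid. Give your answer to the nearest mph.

Deceleration a = μg = 0.22 × 9.8 = 2.156 m/s².
v = √(2a·d) = √(2 × 2.156 × 105) = √452.760 = 21.2782 m/s.
= 21.2782 ÷ 0.44704 = 47.598 mph.

Initial speed ≈ 48 mph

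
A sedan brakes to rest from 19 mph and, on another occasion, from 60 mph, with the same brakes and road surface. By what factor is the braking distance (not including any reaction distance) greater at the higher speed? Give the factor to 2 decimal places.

Braking distance d = v²/(2a), so with a fixed, d ∝ v².
Factor = (60/19)² = 3.1579² = 9.9723.

Factor ≈ 9.97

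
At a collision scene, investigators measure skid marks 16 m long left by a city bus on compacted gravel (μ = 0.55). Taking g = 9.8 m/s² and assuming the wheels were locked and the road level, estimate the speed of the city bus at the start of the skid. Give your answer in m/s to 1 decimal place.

Deceleration a = μg = 0.55 × 9.8 = 5.390 m/s².
v = √(2a·d) = √(2 × 5.390 × 16) = √172.480 = 13.1332 m/s.

Initial speed ≈ 13.1 m/s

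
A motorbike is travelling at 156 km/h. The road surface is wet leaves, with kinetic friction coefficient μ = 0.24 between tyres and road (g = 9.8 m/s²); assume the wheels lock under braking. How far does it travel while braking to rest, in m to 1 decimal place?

156 km/h ÷ 3.6 = 43.3333 m/s.
a = μg = 0.24 × 9.8 = 2.352 m/s².
Braking distance = v²/(2a) = 43.3333² / (2 × 2.352) = 1877.775 / 4.704 = 399.187 m.

Braking distance ≈ 399.2 m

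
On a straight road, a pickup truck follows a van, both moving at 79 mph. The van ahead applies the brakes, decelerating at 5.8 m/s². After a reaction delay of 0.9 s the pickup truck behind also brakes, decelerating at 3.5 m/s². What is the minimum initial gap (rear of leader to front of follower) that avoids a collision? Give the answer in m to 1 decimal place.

Minimum gap ≈ 102.4 m

79 mph × 0.44704 = 35.3162 m/s.
Leader travels v²/(2a_L) = 1247.234 / 11.600 = 107.520 m before stopping.
Follower covers v·t_r = 35.3162 × 0.9 = 31.785 m while reacting, then v²/(2a_F) = 1247.234 / 7.000 = 178.176 m while braking, for a total of 31.785 + 178.176 = 209.961 m.
Since a_F ≤ a_L and the follower starts braking later, the follower is never slower than the leader, so the closest approach is when both have stopped.
Minimum gap = 209.961 − 107.520 = 102.441 m.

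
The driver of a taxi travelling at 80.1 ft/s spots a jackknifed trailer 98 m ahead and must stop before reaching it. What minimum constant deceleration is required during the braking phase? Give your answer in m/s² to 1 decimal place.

Required deceleration ≈ 3.0 m/s²

80.1 ft/s × 0.3048 = 24.4145 m/s.
v² = 2a·d ⇒ a = v²/(2d) = 24.4145² / (2 × 98.000) = 596.068 / 196.000 = 3.0412 m/s².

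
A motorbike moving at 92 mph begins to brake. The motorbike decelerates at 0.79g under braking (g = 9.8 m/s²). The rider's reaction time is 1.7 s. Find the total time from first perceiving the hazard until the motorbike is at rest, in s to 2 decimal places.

Total time ≈ 7.01 s

92 mph × 0.44704 = 41.1277 m/s.
a = 0.79 × 9.8 = 7.742 m/s².
Braking time = v/a = 41.1277 / 7.742 = 5.312 s.
Total = 1.7 + 5.312 = 7.012 s.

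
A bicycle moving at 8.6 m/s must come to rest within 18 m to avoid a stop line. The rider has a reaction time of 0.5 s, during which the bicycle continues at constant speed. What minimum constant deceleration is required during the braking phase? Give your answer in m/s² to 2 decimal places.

Distance covered during reaction = 8.6000 × 0.5 = 4.300 m.
Distance available for braking: 18 − 4.300 = 13.700 m.
v² = 2a·d ⇒ a = v²/(2d) = 8.6000² / (2 × 13.700) = 73.960 / 27.400 = 2.6993 m/s².

Required deceleration ≈ 2.70 m/s²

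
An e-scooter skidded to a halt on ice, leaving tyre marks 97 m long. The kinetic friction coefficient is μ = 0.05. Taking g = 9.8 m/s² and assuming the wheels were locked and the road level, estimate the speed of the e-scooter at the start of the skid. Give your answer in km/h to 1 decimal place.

Deceleration a = μg = 0.05 × 9.8 = 0.490 m/s².
v = √(2a·d) = √(2 × 0.490 × 97) = √95.060 = 9.7499 m/s.
= 9.7499 × 3.6 = 35.100 km/h.

Initial speed ≈ 35.1 km/h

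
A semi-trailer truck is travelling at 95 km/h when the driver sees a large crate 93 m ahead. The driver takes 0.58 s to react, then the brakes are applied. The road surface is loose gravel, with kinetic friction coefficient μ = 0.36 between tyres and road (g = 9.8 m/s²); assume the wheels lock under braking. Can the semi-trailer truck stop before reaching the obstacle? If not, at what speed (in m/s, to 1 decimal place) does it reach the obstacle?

95 km/h ÷ 3.6 = 26.3889 m/s.
a = μg = 0.36 × 9.8 = 3.528 m/s².
Reaction distance = 26.3889 × 0.58 = 15.306 m.
Braking distance needed to stop: v²/(2a) = 696.374 / 7.056 = 98.692 m, so total needed = 15.306 + 98.692 = 113.998 m > 93 m — it cannot stop.
Distance remaining when braking begins: 93 − 15.306 = 77.694 m.
v² = v₀² − 2a·d = 696.374 − 2 × 3.528 × 77.694 = 148.165 m²/s².
v = √148.165 = 12.172 m/s.

No — it strikes the obstacle at 12.2 m/s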